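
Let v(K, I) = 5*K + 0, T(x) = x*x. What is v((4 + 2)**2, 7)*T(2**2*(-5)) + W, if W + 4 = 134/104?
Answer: 3743859/52 ≈ 71997.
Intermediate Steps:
T(x) = x**2
v(K, I) = 5*K
W = -141/52 (W = -4 + 134/104 = -4 + 134*(1/104) = -4 + 67/52 = -141/52 ≈ -2.7115)
v((4 + 2)**2, 7)*T(2**2*(-5)) + W = (5*(4 + 2)**2)*(2**2*(-5))**2 - 141/52 = (5*6**2)*(4*(-5))**2 - 141/52 = (5*36)*(-20)**2 - 141/52 = 180*400 - 141/52 = 72000 - 141/52 = 3743859/52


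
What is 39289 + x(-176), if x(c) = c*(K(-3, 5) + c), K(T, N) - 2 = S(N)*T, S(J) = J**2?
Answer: 83113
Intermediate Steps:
K(T, N) = 2 + T*N**2 (K(T, N) = 2 + N**2*T = 2 + T*N**2)
x(c) = c*(-73 + c) (x(c) = c*((2 - 3*5**2) + c) = c*((2 - 3*25) + c) = c*((2 - 75) + c) = c*(-73 + c))
39289 + x(-176) = 39289 - 176*(-73 - 176) = 39289 - 176*(-249) = 39289 + 43824 = 83113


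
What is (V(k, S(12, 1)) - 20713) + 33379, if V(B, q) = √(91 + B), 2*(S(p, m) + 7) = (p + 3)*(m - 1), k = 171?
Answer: 12666 + √262 ≈ 12682.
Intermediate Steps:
S(p, m) = -7 + (-1 + m)*(3 + p)/2 (S(p, m) = -7 + ((p + 3)*(m - 1))/2 = -7 + ((3 + p)*(-1 + m))/2 = -7 + ((-1 + m)*(3 + p))/2 = -7 + (-1 + m)*(3 + p)/2)
(V(k, S(12, 1)) - 20713) + 33379 = (√(91 + 171) - 20713) + 33379 = (√262 - 20713) + 33379 = (-20713 + √262) + 33379 = 12666 + √262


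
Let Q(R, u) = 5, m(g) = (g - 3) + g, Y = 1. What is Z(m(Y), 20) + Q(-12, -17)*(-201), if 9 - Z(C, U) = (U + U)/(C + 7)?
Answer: -3008/3 ≈ -1002.7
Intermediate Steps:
m(g) = -3 + 2*g (m(g) = (-3 + g) + g = -3 + 2*g)
Z(C, U) = 9 - 2*U/(7 + C) (Z(C, U) = 9 - (U + U)/(C + 7) = 9 - 2*U/(7 + C))
Z(m(Y), 20) + Q(-12, -17)*(-201) = (63 - 2*20 + 9*(-3 + 2*1))/(7 + (-3 + 2*1)) + 5*(-201) = (63 - 40 + 9*(-3 + 2))/(7 + (-3 + 2)) - 1005 = (63 - 40 + 9*(-1))/(7 - 1) - 1005 = (63 - 40 - 9)/6 - 1005 = (1/6)*14 - 1005 = 7/3 - 1005 = -3008/3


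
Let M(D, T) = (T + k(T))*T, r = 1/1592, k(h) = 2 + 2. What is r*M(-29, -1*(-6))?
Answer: 15/398 ≈ 0.037688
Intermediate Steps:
k(h) = 4
r = 1/1592 ≈ 0.00062814
M(D, T) = T*(4 + T) (M(D, T) = (T + 4)*T = (4 + T)*T = T*(4 + T))
r*M(-29, -1*(-6)) = ((-1*(-6))*(4 - 1*(-6)))/1592 = (6*(4 + 6))/1592 = (6*10)/1592 = (1/1592)*60 = 15/398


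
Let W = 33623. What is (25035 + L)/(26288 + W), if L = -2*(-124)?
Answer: 25283/59911 ≈ 0.42201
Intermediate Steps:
L = 248
(25035 + L)/(26288 + W) = (25035 + 248)/(26288 + 33623) = 25283/59911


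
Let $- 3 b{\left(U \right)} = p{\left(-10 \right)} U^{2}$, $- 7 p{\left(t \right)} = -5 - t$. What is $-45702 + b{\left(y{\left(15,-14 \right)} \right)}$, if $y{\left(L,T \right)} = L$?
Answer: $- \frac{319539}{7} \approx -45648.0$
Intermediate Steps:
$p{\left(t \right)} = \frac{5}{7} + \frac{t}{7}$ ($p{\left(t \right)} = - \frac{-5 - t}{7} = \frac{5}{7} + \frac{t}{7}$)
$b{\left(U \right)} = \frac{5 U^{2}}{21}$ ($b{\left(U \right)} = - \frac{\left(\frac{5}{7} + \frac{1}{7} \left(-10\right)\right) U^{2}}{3} = - \frac{\left(\frac{5}{7} - \frac{10}{7}\right) U^{2}}{3} = - \frac{\left(- \frac{5}{7}\right) U^{2}}{3} = \frac{5 U^{2}}{21}$)
$-45702 + b{\left(y{\left(15,-14 \right)} \right)} = -45702 + \frac{5 \cdot 15^{2}}{21} = -45702 + \frac{5}{21} \cdot 225 = -45702 + \frac{375}{7} = - \frac{319539}{7}$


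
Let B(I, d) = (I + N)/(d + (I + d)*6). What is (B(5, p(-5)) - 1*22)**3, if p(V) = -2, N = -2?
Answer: -42508549/4096 ≈ -10378.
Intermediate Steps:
B(I, d) = (-2 + I)/(6*I + 7*d) (B(I, d) = (I - 2)/(d + (I + d)*6) = (-2 + I)/(d + (6*I + 6*d)) = (-2 + I)/(6*I + 7*d))
(B(5, p(-5)) - 1*22)**3 = ((-2 + 5)/(6*5 + 7*(-2)) - 1*22)**3 = (3/(30 - 14) - 22)**3 = (3/16 - 22)**3 = (-349/16)**3 = -42508549/4096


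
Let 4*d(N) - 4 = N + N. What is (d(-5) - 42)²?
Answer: 7569/4 ≈ 1892.3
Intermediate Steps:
d(N) = 1 + N/2 (d(N) = 1 + (N + N)/4 = 1 + (2*N)/4 = 1 + N/2)
(d(-5) - 42)² = ((1 + (½)*(-5)) - 42)² = ((1 - 5/2) - 42)² = (-3/2 - 42)² = (-87/2)² = 7569/4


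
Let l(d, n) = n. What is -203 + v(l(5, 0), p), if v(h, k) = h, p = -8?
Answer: -203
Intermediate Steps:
-203 + v(l(5, 0), p) = -203 + 0 = -203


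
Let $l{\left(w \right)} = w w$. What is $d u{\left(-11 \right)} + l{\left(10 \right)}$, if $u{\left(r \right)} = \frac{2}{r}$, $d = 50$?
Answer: $\frac{1000}{11} \approx 90.909$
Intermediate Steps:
$l{\left(w \right)} = w^{2}$
$d u{\left(-11 \right)} + l{\left(10 \right)} = 50 \frac{2}{-11} + 10^{2} = 50 \cdot 2 \left(- \frac{1}{11}\right) + 100 = 50 \left(- \frac{2}{11}\right) + 100 = - \frac{100}{11} + 100 = \frac{1000}{11}$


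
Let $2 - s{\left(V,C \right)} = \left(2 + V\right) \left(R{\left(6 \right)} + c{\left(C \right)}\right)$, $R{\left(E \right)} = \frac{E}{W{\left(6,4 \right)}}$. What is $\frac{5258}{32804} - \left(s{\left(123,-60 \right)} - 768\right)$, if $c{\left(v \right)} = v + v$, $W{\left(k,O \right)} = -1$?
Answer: $- \frac{245764939}{16402} \approx -14984.0$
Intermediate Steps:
$c{\left(v \right)} = 2 v$
$R{\left(E \right)} = - E$ ($R{\left(E \right)} = \frac{E}{-1} = E \left(-1\right) = - E$)
$s{\left(V,C \right)} = 2 - \left(-6 + 2 C\right) \left(2 + V\right)$ ($s{\left(V,C \right)} = 2 - \left(2 + V\right) \left(\left(-1\right) 6 + 2 C\right) = 2 - \left(2 + V\right) \left(-6 + 2 C\right) = 2 - \left(-6 + 2 C\right) \left(2 + V\right)$)
$\frac{5258}{32804} - \left(s{\left(123,-60 \right)} - 768\right) = \frac{5258}{32804} - \left(\left(14 - -240 + 6 \cdot 123 - \left(-120\right) 123\right) - 768\right) = 5258 \cdot \frac{1}{32804} - \left(\left(14 + 240 + 738 + 14760\right) - 768\right) = \frac{2629}{16402} - \left(15752 - 768\right) = \frac{2629}{16402} - 14984 = - \frac{245764939}{16402}$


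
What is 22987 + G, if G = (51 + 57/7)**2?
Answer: 1297759/49 ≈ 26485.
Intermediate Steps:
G = 171396/49 (G = (51 + 57*(1/7))**2 = (51 + 57/7)**2 = (414/7)**2 = 171396/49 ≈ 3497.9)
22987 + G = 22987 + 171396/49 = 1297759/49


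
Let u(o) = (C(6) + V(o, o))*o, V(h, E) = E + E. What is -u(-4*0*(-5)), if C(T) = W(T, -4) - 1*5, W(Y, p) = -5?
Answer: 0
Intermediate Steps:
V(h, E) = 2*E
C(T) = -10 (C(T) = -5 - 1*5 = -5 - 5 = -10)
u(o) = o*(-10 + 2*o) (u(o) = (-10 + 2*o)*o = o*(-10 + 2*o))
-u(-4*0*(-5)) = -2*-4*0*(-5)*(-5 - 4*0*(-5)) = -2*0*(-5)*(-5 + 0*(-5)) = -2*0*(-5 + 0) = -2*0*(-5) = -1*0 = 0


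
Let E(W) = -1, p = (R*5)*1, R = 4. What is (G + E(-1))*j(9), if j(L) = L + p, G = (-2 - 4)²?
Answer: 1015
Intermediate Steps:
p = 20 (p = (4*5)*1 = 20*1 = 20)
G = 36 (G = (-6)² = 36)
j(L) = 20 + L (j(L) = L + 20 = 20 + L)
(G + E(-1))*j(9) = (36 - 1)*(20 + 9) = 35*29 = 1015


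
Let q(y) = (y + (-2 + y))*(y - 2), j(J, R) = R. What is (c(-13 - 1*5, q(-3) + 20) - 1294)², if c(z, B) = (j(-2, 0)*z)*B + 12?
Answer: 1643524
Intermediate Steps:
q(y) = (-2 + y)*(-2 + 2*y) (q(y) = (-2 + 2*y)*(-2 + y) = (-2 + y)*(-2 + 2*y))
c(z, B) = 12 (c(z, B) = (0*z)*B + 12 = 0*B + 12 = 0 + 12 = 12)
(c(-13 - 1*5, q(-3) + 20) - 1294)² = (12 - 1294)² = (-1282)² = 1643524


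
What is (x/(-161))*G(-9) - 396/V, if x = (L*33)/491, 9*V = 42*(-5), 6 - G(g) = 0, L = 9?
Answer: 6699132/395255 ≈ 16.949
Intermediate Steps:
G(g) = 6 (G(g) = 6 - 1*0 = 6 + 0 = 6)
V = -70/3 (V = (42*(-5))/9 = (⅑)*(-210) = -70/3 ≈ -23.333)
x = 297/491 (x = (9*33)/491 = 297*(1/491) = 297/491 ≈ 0.60489)
(x/(-161))*G(-9) - 396/V = ((297/491)/(-161))*6 - 396/(-70/3) = ((297/491)*(-1/161))*6 - 396*(-3/70) = -297/79051*6 + 594/35 = -1782/79051 + 594/35 = 6699132/395255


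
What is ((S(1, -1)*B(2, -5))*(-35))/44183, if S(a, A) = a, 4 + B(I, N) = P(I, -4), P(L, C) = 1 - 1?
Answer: 140/44183 ≈ 0.0031686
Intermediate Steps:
P(L, C) = 0
B(I, N) = -4 (B(I, N) = -4 + 0 = -4)
((S(1, -1)*B(2, -5))*(-35))/44183 = ((1*(-4))*(-35))/44183 = -4*(-35)*(1/44183) = 140*(1/44183) = 140/44183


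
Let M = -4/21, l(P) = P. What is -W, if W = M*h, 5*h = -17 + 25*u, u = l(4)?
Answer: 332/105 ≈ 3.1619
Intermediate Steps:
M = -4/21 (M = -4*1/21 = -4/21 ≈ -0.19048)
u = 4
h = 83/5 (h = (-17 + 25*4)/5 = (-17 + 100)/5 = (⅕)*83 = 83/5 ≈ 16.600)
W = -332/105 (W = -4/21*83/5 = -332/105 ≈ -3.1619)
-W = -1*(-332/105) = 332/105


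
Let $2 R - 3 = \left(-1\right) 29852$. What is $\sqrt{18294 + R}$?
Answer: $\frac{\sqrt{13478}}{2} \approx 58.047$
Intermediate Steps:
$R = - \frac{29849}{2}$ ($R = \frac{3}{2} + \frac{\left(-1\right) 29852}{2} = \frac{3}{2} + \frac{1}{2} \left(-29852\right) = \frac{3}{2} - 14926 = - \frac{29849}{2} \approx -14925.0$)
$\sqrt{18294 + R} = \sqrt{18294 - \frac{29849}{2}} = \sqrt{\frac{6739}{2}} = \frac{\sqrt{13478}}{2}$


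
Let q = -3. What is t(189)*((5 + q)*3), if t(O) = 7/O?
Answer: 2/9 ≈ 0.22222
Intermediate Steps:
t(189)*((5 + q)*3) = (7/189)*((5 - 3)*3) = (7*(1/189))*(2*3) = (1/27)*6 = 2/9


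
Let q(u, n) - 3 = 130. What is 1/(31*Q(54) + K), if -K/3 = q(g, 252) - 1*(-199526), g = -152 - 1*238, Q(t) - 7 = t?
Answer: -1/597086 ≈ -1.6748e-6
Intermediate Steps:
Q(t) = 7 + t
g = -390 (g = -152 - 238 = -390)
q(u, n) = 133 (q(u, n) = 3 + 130 = 133)
K = -598977 (K = -3*(133 - 1*(-199526)) = -3*(133 + 199526) = -3*199659 = -598977)
1/(31*Q(54) + K) = 1/(31*(7 + 54) - 598977) = 1/(31*61 - 598977) = 1/(1891 - 598977) = 1/(-597086) = -1/597086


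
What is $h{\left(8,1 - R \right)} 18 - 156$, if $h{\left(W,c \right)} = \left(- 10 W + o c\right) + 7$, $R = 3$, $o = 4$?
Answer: $-1614$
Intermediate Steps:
$h{\left(W,c \right)} = 7 - 10 W + 4 c$ ($h{\left(W,c \right)} = \left(- 10 W + 4 c\right) + 7 = 7 - 10 W + 4 c$)
$h{\left(8,1 - R \right)} 18 - 156 = \left(7 - 80 + 4 \left(1 - 3\right)\right) 18 - 156 = \left(7 - 80 + 4 \left(-2\right)\right) 18 - 156 = \left(7 - 80 - 8\right) 18 - 156 = \left(-81\right) 18 - 156 = -1458 - 156 = -1614$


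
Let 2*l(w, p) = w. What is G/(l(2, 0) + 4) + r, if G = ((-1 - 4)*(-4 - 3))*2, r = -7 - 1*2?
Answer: 5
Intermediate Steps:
l(w, p) = w/2
r = -9 (r = -7 - 2 = -9)
G = 70 (G = -5*(-7)*2 = 35*2 = 70)
G/(l(2, 0) + 4) + r = 70/((½)*2 + 4) - 9 = 70/(1 + 4) - 9 = 70/5 - 9 = 70*(⅕) - 9 = 14 - 9 = 5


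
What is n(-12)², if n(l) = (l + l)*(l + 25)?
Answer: 97344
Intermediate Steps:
n(l) = 2*l*(25 + l) (n(l) = (2*l)*(25 + l) = 2*l*(25 + l))
n(-12)² = (2*(-12)*(25 - 12))² = (2*(-12)*13)² = (-312)² = 97344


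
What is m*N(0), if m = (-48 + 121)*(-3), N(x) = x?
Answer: 0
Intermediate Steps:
m = -219 (m = 73*(-3) = -219)
m*N(0) = -219*0 = 0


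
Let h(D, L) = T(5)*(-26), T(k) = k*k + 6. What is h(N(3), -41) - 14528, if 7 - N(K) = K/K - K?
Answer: -15334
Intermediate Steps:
T(k) = 6 + k² (T(k) = k² + 6 = 6 + k²)
N(K) = 6 + K (N(K) = 7 - (K/K - K) = 7 - (1 - K) = 7 + (-1 + K) = 6 + K)
h(D, L) = -806 (h(D, L) = (6 + 5²)*(-26) = (6 + 25)*(-26) = 31*(-26) = -806)
h(N(3), -41) - 14528 = -806 - 14528 = -15334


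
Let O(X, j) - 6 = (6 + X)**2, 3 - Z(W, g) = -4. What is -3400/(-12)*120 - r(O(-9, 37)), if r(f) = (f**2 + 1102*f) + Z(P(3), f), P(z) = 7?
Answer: 17238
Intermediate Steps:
Z(W, g) = 7 (Z(W, g) = 3 - 1*(-4) = 3 + 4 = 7)
O(X, j) = 6 + (6 + X)**2
r(f) = 7 + f**2 + 1102*f (r(f) = (f**2 + 1102*f) + 7 = 7 + f**2 + 1102*f)
-3400/(-12)*120 - r(O(-9, 37)) = -3400/(-12)*120 - (7 + (6 + (6 - 9)**2)**2 + 1102*(6 + (6 - 9)**2)) = -3400*(-1)/12*120 - (7 + (6 + (-3)**2)**2 + 1102*(6 + (-3)**2)) = -34*(-25/3)*120 - (7 + (6 + 9)**2 + 1102*(6 + 9)) = (850/3)*120 - (7 + 15**2 + 1102*15) = 34000 - (7 + 225 + 16530) = 34000 - 1*16762 = 34000 - 16762 = 17238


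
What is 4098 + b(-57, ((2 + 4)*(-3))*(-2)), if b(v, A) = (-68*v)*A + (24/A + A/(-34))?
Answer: 7325314/51 ≈ 1.4363e+5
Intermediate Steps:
b(v, A) = 24/A - A/34 - 68*A*v (b(v, A) = -68*A*v + (24/A + A*(-1/34)) = -68*A*v + (24/A - A/34) = 24/A - A/34 - 68*A*v)
4098 + b(-57, ((2 + 4)*(-3))*(-2)) = 4098 + (24/((((2 + 4)*(-3))*(-2))) - (2 + 4)*(-3)*(-2)/34 - 68*((2 + 4)*(-3))*(-2)*(-57)) = 4098 + (24/(((6*(-3))*(-2))) - 6*(-3)*(-2)/34 - 68*(6*(-3))*(-2)*(-57)) = 4098 + (24/((-18*(-2))) - (-9)*(-2)/17 - 68*(-18*(-2))*(-57)) = 4098 + (24/36 - 1/34*36 - 68*36*(-57)) = 4098 + (24*(1/36) - 18/17 + 139536) = 4098 + (2/3 - 18/17 + 139536) = 4098 + 7116316/51 = 7325314/51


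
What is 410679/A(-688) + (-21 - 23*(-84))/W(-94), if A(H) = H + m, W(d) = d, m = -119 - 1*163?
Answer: -10114374/22795 ≈ -443.71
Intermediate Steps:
m = -282 (m = -119 - 163 = -282)
A(H) = -282 + H (A(H) = H - 282 = -282 + H)
410679/A(-688) + (-21 - 23*(-84))/W(-94) = 410679/(-282 - 688) + (-21 - 23*(-84))/(-94) = 410679/(-970) + (-21 + 1932)*(-1/94) = 410679*(-1/970) + 1911*(-1/94) = -410679/970 - 1911/94 = -10114374/22795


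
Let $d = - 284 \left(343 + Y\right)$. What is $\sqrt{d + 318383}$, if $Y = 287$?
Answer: $\sqrt{139463} \approx 373.45$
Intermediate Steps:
$d = -178920$ ($d = - 284 \left(343 + 287\right) = \left(-284\right) 630 = -178920$)
$\sqrt{d + 318383} = \sqrt{-178920 + 318383} = \sqrt{139463}$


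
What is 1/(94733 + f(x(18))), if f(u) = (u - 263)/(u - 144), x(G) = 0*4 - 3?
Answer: 21/1989431 ≈ 1.0556e-5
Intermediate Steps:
x(G) = -3 (x(G) = 0 - 3 = -3)
f(u) = (-263 + u)/(-144 + u)
1/(94733 + f(x(18))) = 1/(94733 + (-263 - 3)/(-144 - 3)) = 1/(94733 - 266/(-147)) = 1/(94733 - 1/147*(-266)) = 1/(94733 + 38/21) = 1/(1989431/21) = 21/1989431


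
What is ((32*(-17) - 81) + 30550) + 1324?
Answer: 31249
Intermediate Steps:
((32*(-17) - 81) + 30550) + 1324 = ((-544 - 81) + 30550) + 1324 = (-625 + 30550) + 1324 = 29925 + 1324 = 31249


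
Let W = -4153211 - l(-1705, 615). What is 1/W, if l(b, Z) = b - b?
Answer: -1/4153211 ≈ -2.4078e-7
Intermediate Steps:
l(b, Z) = 0
W = -4153211 (W = -4153211 - 1*0 = -4153211 + 0 = -4153211)
1/W = 1/(-4153211) = -1/4153211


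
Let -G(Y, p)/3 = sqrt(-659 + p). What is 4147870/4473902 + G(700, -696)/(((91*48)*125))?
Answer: 2073935/2236951 - I*sqrt(1355)/182000 ≈ 0.92713 - 0.00020225*I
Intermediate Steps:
G(Y, p) = -3*sqrt(-659 + p)
4147870/4473902 + G(700, -696)/(((91*48)*125)) = 4147870/4473902 + (-3*sqrt(-659 - 696))/(((91*48)*125)) = 4147870*(1/4473902) + (-3*I*sqrt(1355))/((4368*125)) = 2073935/2236951 - 3*I*sqrt(1355)/546000 = 2073935/2236951 - 3*I*sqrt(1355)*(1/546000) = 2073935/2236951 - I*sqrt(1355)/182000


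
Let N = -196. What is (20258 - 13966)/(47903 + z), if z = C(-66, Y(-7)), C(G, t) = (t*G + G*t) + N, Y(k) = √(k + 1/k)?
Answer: 17365348/131674183 + 34320*I*√14/131674183 ≈ 0.13188 + 0.00097524*I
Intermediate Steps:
C(G, t) = -196 + 2*G*t (C(G, t) = (t*G + G*t) - 196 = (G*t + G*t) - 196 = 2*G*t - 196 = -196 + 2*G*t)
z = -196 - 660*I*√14/7 (z = -196 + 2*(-66)*√(-7 + 1/(-7)) = -196 + 2*(-66)*√(-7 - ⅐) = -196 + 2*(-66)*√(-50/7) = -196 + 2*(-66)*(5*I*√14/7) = -196 - 660*I*√14/7 ≈ -196.0 - 352.78*I)
(20258 - 13966)/(47903 + z) = (20258 - 13966)/(47903 + (-196 - 660*I*√14/7)) = 6292/(47707 - 660*I*√14/7)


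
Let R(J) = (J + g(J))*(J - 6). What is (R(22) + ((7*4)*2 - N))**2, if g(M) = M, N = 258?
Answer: 252004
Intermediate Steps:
R(J) = 2*J*(-6 + J) (R(J) = (J + J)*(J - 6) = (2*J)*(-6 + J) = 2*J*(-6 + J))
(R(22) + ((7*4)*2 - N))**2 = (2*22*(-6 + 22) + ((7*4)*2 - 1*258))**2 = (2*22*16 + (28*2 - 258))**2 = (704 + (56 - 258))**2 = (704 - 202)**2 = 502**2 = 252004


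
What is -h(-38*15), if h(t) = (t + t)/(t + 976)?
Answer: 570/203 ≈ 2.8079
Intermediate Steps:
h(t) = 2*t/(976 + t) (h(t) = (2*t)/(976 + t) = 2*t/(976 + t))
-h(-38*15) = -2*(-38*15)/(976 - 38*15) = -2*(-570)/(976 - 570) = -2*(-570)/406 = -1*(-570/203) = 570/203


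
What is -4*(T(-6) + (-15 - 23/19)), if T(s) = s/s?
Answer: 1156/19 ≈ 60.842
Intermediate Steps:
T(s) = 1
-4*(T(-6) + (-15 - 23/19)) = -4*(1 + (-15 - 23/19)) = -4*(1 - 308/19) = -4*(-289/19) = 1156/19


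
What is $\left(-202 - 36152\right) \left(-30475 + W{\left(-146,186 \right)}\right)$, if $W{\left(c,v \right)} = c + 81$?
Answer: $1110251160$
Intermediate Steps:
$W{\left(c,v \right)} = 81 + c$
$\left(-202 - 36152\right) \left(-30475 + W{\left(-146,186 \right)}\right) = \left(-202 - 36152\right) \left(-30475 + \left(81 - 146\right)\right) = - 36354 \left(-30475 - 65\right) = \left(-36354\right) \left(-30540\right) = 1110251160$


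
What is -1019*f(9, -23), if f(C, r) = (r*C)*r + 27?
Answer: -4878972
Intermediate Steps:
f(C, r) = 27 + C*r² (f(C, r) = (C*r)*r + 27 = C*r² + 27 = 27 + C*r²)
-1019*f(9, -23) = -1019*(27 + 9*(-23)²) = -1019*(27 + 9*529) = -1019*(27 + 4761) = -1019*4788 = -4878972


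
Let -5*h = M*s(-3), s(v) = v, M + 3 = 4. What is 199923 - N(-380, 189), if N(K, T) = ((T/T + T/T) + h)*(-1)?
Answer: 999628/5 ≈ 1.9993e+5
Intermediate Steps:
M = 1 (M = -3 + 4 = 1)
h = ⅗ (h = -(-3)/5 = -⅕*(-3) = ⅗ ≈ 0.60000)
N(K, T) = -13/5 (N(K, T) = ((T/T + T/T) + ⅗)*(-1) = ((1 + 1) + ⅗)*(-1) = (2 + ⅗)*(-1) = (13/5)*(-1) = -13/5)
199923 - N(-380, 189) = 199923 - 1*(-13/5) = 199923 + 13/5 = 999628/5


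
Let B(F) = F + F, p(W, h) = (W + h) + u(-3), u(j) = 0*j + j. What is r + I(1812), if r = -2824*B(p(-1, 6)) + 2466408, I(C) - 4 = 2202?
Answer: 2457318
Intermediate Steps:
u(j) = j (u(j) = 0 + j = j)
p(W, h) = -3 + W + h (p(W, h) = (W + h) - 3 = -3 + W + h)
I(C) = 2206 (I(C) = 4 + 2202 = 2206)
B(F) = 2*F
r = 2455112 (r = -5648*(-3 - 1 + 6) + 2466408 = -5648*2 + 2466408 = -2824*4 + 2466408 = -11296 + 2466408 = 2455112)
r + I(1812) = 2455112 + 2206 = 2457318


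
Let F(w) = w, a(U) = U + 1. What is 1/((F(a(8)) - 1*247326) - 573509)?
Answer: -1/820826 ≈ -1.2183e-6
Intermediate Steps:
a(U) = 1 + U
1/((F(a(8)) - 1*247326) - 573509) = 1/(((1 + 8) - 1*247326) - 573509) = 1/((9 - 247326) - 573509) = 1/(-247317 - 573509) = 1/(-820826) = -1/820826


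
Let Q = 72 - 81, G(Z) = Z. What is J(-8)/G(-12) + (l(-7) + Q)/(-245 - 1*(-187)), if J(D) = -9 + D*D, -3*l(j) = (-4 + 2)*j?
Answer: -1513/348 ≈ -4.3477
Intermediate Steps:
Q = -9
l(j) = 2*j/3 (l(j) = -(-4 + 2)*j/3 = -(-2)*j/3 = 2*j/3)
J(D) = -9 + D²
J(-8)/G(-12) + (l(-7) + Q)/(-245 - 1*(-187)) = (-9 + (-8)²)/(-12) + ((⅔)*(-7) - 9)/(-245 - 1*(-187)) = (-9 + 64)*(-1/12) + (-14/3 - 9)/(-245 + 187) = 55*(-1/12) - 41/3/(-58) = -55/12 - 41/3*(-1/58) = -55/12 + 41/174 = -1513/348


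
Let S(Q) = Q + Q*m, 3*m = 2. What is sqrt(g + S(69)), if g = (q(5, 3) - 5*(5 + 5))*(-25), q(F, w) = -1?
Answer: sqrt(1390) ≈ 37.283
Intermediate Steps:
m = 2/3 (m = (1/3)*2 = 2/3 ≈ 0.66667)
S(Q) = 5*Q/3 (S(Q) = Q + Q*(2/3) = Q + 2*Q/3 = 5*Q/3)
g = 1275 (g = (-1 - 5*(5 + 5))*(-25) = (-1 - 5*10)*(-25) = (-1 - 50)*(-25) = -51*(-25) = 1275)
sqrt(g + S(69)) = sqrt(1275 + (5/3)*69) = sqrt(1275 + 115) = sqrt(1390)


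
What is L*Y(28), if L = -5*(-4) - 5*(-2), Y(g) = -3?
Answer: -90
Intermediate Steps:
L = 30 (L = 20 + 10 = 30)
L*Y(28) = 30*(-3) = -90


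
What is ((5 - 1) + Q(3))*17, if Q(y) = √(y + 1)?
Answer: 102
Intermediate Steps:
Q(y) = √(1 + y)
((5 - 1) + Q(3))*17 = ((5 - 1) + √(1 + 3))*17 = (4 + √4)*17 = (4 + 2)*17 = 6*17 = 102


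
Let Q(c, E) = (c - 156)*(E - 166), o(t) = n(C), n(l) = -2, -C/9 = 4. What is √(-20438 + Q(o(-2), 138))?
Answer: I*√16014 ≈ 126.55*I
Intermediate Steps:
C = -36 (C = -9*4 = -36)
o(t) = -2
Q(c, E) = (-166 + E)*(-156 + c) (Q(c, E) = (-156 + c)*(-166 + E) = (-166 + E)*(-156 + c))
√(-20438 + Q(o(-2), 138)) = √(-20438 + (25896 - 166*(-2) - 156*138 + 138*(-2))) = √(-20438 + (25896 + 332 - 21528 - 276)) = √(-20438 + 4424) = √(-16014) = I*√16014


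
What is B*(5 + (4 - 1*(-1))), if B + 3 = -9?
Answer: -120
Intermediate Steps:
B = -12 (B = -3 - 9 = -12)
B*(5 + (4 - 1*(-1))) = -12*(5 + (4 - 1*(-1))) = -12*(5 + (4 + 1)) = -12*(5 + 5) = -12*10 = -120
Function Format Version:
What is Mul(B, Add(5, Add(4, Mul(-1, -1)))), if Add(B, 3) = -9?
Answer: -120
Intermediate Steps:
B = -12 (B = Add(-3, -9) = -12)
Mul(B, Add(5, Add(4, Mul(-1, -1)))) = Mul(-12, Add(5, Add(4, Mul(-1, -1)))) = Mul(-12, Add(5, Add(4, 1))) = Mul(-12, Add(5, 5)) = Mul(-12, 10) = -120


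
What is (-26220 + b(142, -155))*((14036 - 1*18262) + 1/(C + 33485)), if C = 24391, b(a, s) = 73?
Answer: 6395137194325/57876 ≈ 1.1050e+8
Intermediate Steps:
(-26220 + b(142, -155))*((14036 - 1*18262) + 1/(C + 33485)) = (-26220 + 73)*((14036 - 1*18262) + 1/(24391 + 33485)) = -26147*((14036 - 18262) + 1/57876) = -26147*(-4226 + 1/57876) = -26147*(-244583975/57876) = 6395137194325/57876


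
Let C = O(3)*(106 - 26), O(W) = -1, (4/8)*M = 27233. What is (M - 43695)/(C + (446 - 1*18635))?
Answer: -10771/18269 ≈ -0.58958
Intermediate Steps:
M = 54466 (M = 2*27233 = 54466)
C = -80 (C = -(106 - 26) = -1*80 = -80)
(M - 43695)/(C + (446 - 1*18635)) = (54466 - 43695)/(-80 + (446 - 1*18635)) = 10771/(-80 + (446 - 18635)) = 10771/(-80 - 18189) = 10771/(-18269) = 10771*(-1/18269) = -10771/18269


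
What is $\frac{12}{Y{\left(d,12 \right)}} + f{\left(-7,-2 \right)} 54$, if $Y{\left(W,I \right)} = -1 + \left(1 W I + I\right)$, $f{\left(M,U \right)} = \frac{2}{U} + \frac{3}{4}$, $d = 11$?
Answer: $- \frac{3837}{286} \approx -13.416$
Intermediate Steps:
$f{\left(M,U \right)} = \frac{3}{4} + \frac{2}{U}$ ($f{\left(M,U \right)} = \frac{2}{U} + 3 \cdot \frac{1}{4} = \frac{2}{U} + \frac{3}{4} = \frac{3}{4} + \frac{2}{U}$)
$Y{\left(W,I \right)} = -1 + I + I W$ ($Y{\left(W,I \right)} = -1 + \left(W I + I\right) = -1 + \left(I W + I\right) = -1 + \left(I + I W\right) = -1 + I + I W$)
$\frac{12}{Y{\left(d,12 \right)}} + f{\left(-7,-2 \right)} 54 = \frac{12}{-1 + 12 + 12 \cdot 11} + \left(\frac{3}{4} + \frac{2}{-2}\right) 54 = \frac{12}{-1 + 12 + 132} + \left(\frac{3}{4} + 2 \left(- \frac{1}{2}\right)\right) 54 = \frac{12}{143} + \left(\frac{3}{4} - 1\right) 54 = 12 \cdot \frac{1}{143} - \frac{27}{2} = \frac{12}{143} - \frac{27}{2} = - \frac{3837}{286}$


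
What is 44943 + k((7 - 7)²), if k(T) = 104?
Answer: 45047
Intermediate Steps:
44943 + k((7 - 7)²) = 44943 + 104 = 45047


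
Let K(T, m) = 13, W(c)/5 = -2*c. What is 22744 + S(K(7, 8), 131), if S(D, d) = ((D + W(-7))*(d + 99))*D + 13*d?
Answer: 272617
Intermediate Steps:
W(c) = -10*c (W(c) = 5*(-2*c) = -10*c)
S(D, d) = 13*d + D*(70 + D)*(99 + d) (S(D, d) = ((D - 10*(-7))*(d + 99))*D + 13*d = ((D + 70)*(99 + d))*D + 13*d = ((70 + D)*(99 + d))*D + 13*d = D*(70 + D)*(99 + d) + 13*d = 13*d + D*(70 + D)*(99 + d))
22744 + S(K(7, 8), 131) = 22744 + (13*131 + 99*13² + 6930*13 + 131*13² + 70*13*131) = 22744 + (1703 + 99*169 + 90090 + 131*169 + 119210) = 22744 + (1703 + 16731 + 90090 + 22139 + 119210) = 22744 + 249873 = 272617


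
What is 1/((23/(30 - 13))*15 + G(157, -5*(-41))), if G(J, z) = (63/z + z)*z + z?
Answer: 17/719326 ≈ 2.3633e-5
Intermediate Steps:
G(J, z) = z + z*(z + 63/z) (G(J, z) = (z + 63/z)*z + z = z*(z + 63/z) + z = z + z*(z + 63/z))
1/((23/(30 - 13))*15 + G(157, -5*(-41))) = 1/((23/(30 - 13))*15 + (63 - 5*(-41) + (-5*(-41))²)) = 1/((23/17)*15 + (63 + 205 + 205²)) = 1/((23*(1/17))*15 + (63 + 205 + 42025)) = 1/((23/17)*15 + 42293) = 1/(345/17 + 42293) = 1/(719326/17) = 17/719326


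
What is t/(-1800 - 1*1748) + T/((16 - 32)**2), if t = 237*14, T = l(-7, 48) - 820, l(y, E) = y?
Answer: -945901/227072 ≈ -4.1656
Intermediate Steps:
T = -827 (T = -7 - 820 = -827)
t = 3318
t/(-1800 - 1*1748) + T/((16 - 32)**2) = 3318/(-1800 - 1*1748) - 827/(16 - 32)**2 = 3318/(-1800 - 1748) - 827/((-16)**2) = 3318/(-3548) - 827/256 = 3318*(-1/3548) - 827*1/256 = -1659/1774 - 827/256 = -945901/227072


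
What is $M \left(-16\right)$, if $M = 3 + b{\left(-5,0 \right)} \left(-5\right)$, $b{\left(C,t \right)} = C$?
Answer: $-448$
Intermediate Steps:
$M = 28$ ($M = 3 - -25 = 3 + 25 = 28$)
$M \left(-16\right) = 28 \left(-16\right) = -448$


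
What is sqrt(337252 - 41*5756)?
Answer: 2*sqrt(25314) ≈ 318.21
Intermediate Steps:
sqrt(337252 - 41*5756) = sqrt(337252 - 235996) = sqrt(101256) = 2*sqrt(25314)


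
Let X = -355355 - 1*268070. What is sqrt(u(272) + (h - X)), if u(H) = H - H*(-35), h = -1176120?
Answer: I*sqrt(542903) ≈ 736.82*I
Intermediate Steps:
X = -623425 (X = -355355 - 268070 = -623425)
u(H) = 36*H (u(H) = H - (-35)*H = H + 35*H = 36*H)
sqrt(u(272) + (h - X)) = sqrt(36*272 + (-1176120 - 1*(-623425))) = sqrt(9792 + (-1176120 + 623425)) = sqrt(9792 - 552695) = sqrt(-542903) = I*sqrt(542903)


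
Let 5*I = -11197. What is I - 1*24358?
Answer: -132987/5 ≈ -26597.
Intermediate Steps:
I = -11197/5 (I = (⅕)*(-11197) = -11197/5 ≈ -2239.4)
I - 1*24358 = -11197/5 - 1*24358 = -11197/5 - 24358 = -132987/5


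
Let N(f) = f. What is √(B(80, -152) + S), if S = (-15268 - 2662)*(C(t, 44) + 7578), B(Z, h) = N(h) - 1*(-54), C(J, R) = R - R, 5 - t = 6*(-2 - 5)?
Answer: I*√135873638 ≈ 11656.0*I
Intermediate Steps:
t = 47 (t = 5 - 6*(-2 - 5) = 5 - 6*(-7) = 5 - 1*(-42) = 5 + 42 = 47)
C(J, R) = 0
B(Z, h) = 54 + h (B(Z, h) = h - 1*(-54) = h + 54 = 54 + h)
S = -135873540 (S = (-15268 - 2662)*(0 + 7578) = -17930*7578 = -135873540)
√(B(80, -152) + S) = √((54 - 152) - 135873540) = √(-98 - 135873540) = √(-135873638) = I*√135873638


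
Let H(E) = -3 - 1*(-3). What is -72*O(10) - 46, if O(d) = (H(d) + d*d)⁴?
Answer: -7200000046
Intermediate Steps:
H(E) = 0 (H(E) = -3 + 3 = 0)
O(d) = d⁸ (O(d) = (0 + d*d)⁴ = (0 + d²)⁴ = (d²)⁴ = d⁸)
-72*O(10) - 46 = -72*10⁸ - 46 = -72*100000000 - 46 = -7200000000 - 46 = -7200000046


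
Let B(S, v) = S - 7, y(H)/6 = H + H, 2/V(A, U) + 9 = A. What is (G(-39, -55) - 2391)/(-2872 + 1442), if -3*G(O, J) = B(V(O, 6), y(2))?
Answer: 171983/102960 ≈ 1.6704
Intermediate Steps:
V(A, U) = 2/(-9 + A)
y(H) = 12*H (y(H) = 6*(H + H) = 6*(2*H) = 12*H)
B(S, v) = -7 + S
G(O, J) = 7/3 - 2/(3*(-9 + O)) (G(O, J) = -(-7 + 2/(-9 + O))/3 = 7/3 - 2/(3*(-9 + O)))
(G(-39, -55) - 2391)/(-2872 + 1442) = ((-65 + 7*(-39))/(3*(-9 - 39)) - 2391)/(-2872 + 1442) = ((1/3)*(-65 - 273)/(-48) - 2391)/(-1430) = ((1/3)*(-1/48)*(-338) - 2391)*(-1/1430) = (169/72 - 2391)*(-1/1430) = -171983/72*(-1/1430) = 171983/102960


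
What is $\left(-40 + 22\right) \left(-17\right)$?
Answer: $306$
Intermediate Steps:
$\left(-40 + 22\right) \left(-17\right) = \left(-18\right) \left(-17\right) = 306$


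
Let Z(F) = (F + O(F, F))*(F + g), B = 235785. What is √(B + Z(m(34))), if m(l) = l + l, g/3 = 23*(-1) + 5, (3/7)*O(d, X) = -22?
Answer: √2124165/3 ≈ 485.82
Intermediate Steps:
O(d, X) = -154/3 (O(d, X) = (7/3)*(-22) = -154/3)
g = -54 (g = 3*(23*(-1) + 5) = 3*(-23 + 5) = 3*(-18) = -54)
m(l) = 2*l
Z(F) = (-54 + F)*(-154/3 + F) (Z(F) = (F - 154/3)*(F - 54) = (-154/3 + F)*(-54 + F) = (-54 + F)*(-154/3 + F))
√(B + Z(m(34))) = √(235785 + (2772 + (2*34)² - 632*34/3)) = √(235785 + (2772 + 68² - 316/3*68)) = √(235785 + (2772 + 4624 - 21488/3)) = √(235785 + 700/3) = √(708055/3) = √2124165/3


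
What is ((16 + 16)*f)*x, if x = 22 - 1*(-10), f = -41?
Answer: -41984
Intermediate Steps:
x = 32 (x = 22 + 10 = 32)
((16 + 16)*f)*x = ((16 + 16)*(-41))*32 = (32*(-41))*32 = -1312*32 = -41984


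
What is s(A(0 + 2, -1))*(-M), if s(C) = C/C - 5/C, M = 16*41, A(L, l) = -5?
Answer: -1312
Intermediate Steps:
M = 656
s(C) = 1 - 5/C
s(A(0 + 2, -1))*(-M) = ((-5 - 5)/(-5))*(-1*656) = -1/5*(-10)*(-656) = 2*(-656) = -1312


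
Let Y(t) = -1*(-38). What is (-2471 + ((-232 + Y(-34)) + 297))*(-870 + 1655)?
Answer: -1858880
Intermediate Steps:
Y(t) = 38
(-2471 + ((-232 + Y(-34)) + 297))*(-870 + 1655) = (-2471 + ((-232 + 38) + 297))*(-870 + 1655) = (-2471 + (-194 + 297))*785 = (-2471 + 103)*785 = -2368*785 = -1858880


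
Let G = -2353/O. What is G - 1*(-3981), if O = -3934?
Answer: 15663607/3934 ≈ 3981.6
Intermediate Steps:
G = 2353/3934 (G = -2353/(-3934) = -2353*(-1/3934) = 2353/3934 ≈ 0.59812)
G - 1*(-3981) = 2353/3934 - 1*(-3981) = 2353/3934 + 3981 = 15663607/3934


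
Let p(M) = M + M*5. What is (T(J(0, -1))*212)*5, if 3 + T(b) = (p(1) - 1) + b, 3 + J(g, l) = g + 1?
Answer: 0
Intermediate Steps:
p(M) = 6*M (p(M) = M + 5*M = 6*M)
J(g, l) = -2 + g (J(g, l) = -3 + (g + 1) = -3 + (1 + g) = -2 + g)
T(b) = 2 + b (T(b) = -3 + ((6*1 - 1) + b) = -3 + ((6 - 1) + b) = -3 + (5 + b) = 2 + b)
(T(J(0, -1))*212)*5 = ((2 + (-2 + 0))*212)*5 = ((2 - 2)*212)*5 = (0*212)*5 = 0*5 = 0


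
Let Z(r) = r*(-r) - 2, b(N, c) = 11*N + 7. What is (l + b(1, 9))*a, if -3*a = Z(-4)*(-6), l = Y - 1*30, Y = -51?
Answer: 2268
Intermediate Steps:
b(N, c) = 7 + 11*N
l = -81 (l = -51 - 1*30 = -51 - 30 = -81)
Z(r) = -2 - r**2 (Z(r) = -r**2 - 2 = -2 - r**2)
a = -36 (a = -(-2 - 1*(-4)**2)*(-6)/3 = -(-2 - 1*16)*(-6)/3 = -(-2 - 16)*(-6)/3 = -(-6)*(-6) = -1/3*108 = -36)
(l + b(1, 9))*a = (-81 + (7 + 11*1))*(-36) = (-81 + (7 + 11))*(-36) = (-81 + 18)*(-36) = -63*(-36) = 2268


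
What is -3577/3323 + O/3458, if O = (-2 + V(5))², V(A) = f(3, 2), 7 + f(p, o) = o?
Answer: -1743777/1641562 ≈ -1.0623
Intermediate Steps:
f(p, o) = -7 + o
V(A) = -5 (V(A) = -7 + 2 = -5)
O = 49 (O = (-2 - 5)² = (-7)² = 49)
-3577/3323 + O/3458 = -3577/3323 + 49/3458 = -3577*1/3323 + 49*(1/3458) = -3577/3323 + 7/494 = -1743777/1641562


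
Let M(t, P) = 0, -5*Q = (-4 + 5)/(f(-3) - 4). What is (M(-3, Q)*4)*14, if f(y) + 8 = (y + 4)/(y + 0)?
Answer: 0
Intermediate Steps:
f(y) = -8 + (4 + y)/y (f(y) = -8 + (y + 4)/(y + 0) = -8 + (4 + y)/y)
Q = 3/185 (Q = -(-4 + 5)/(5*((-7 + 4/(-3)) - 4)) = -1/(5*((-7 + 4*(-⅓)) - 4)) = -1/(5*((-7 - 4/3) - 4)) = -1/(5*(-25/3 - 4)) = -1/(5*(-37/3)) = -(-3)/(5*37) = -⅕*(-3/37) = 3/185 ≈ 0.016216)
(M(-3, Q)*4)*14 = (0*4)*14 = 0*14 = 0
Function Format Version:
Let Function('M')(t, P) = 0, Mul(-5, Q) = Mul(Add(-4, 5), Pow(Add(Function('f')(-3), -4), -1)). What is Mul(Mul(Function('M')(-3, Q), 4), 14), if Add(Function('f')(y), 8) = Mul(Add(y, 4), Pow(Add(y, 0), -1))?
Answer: 0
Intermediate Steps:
Function('f')(y) = Add(-8, Mul(Pow(y, -1), Add(4, y))) (Function('f')(y) = Add(-8, Mul(Add(y, 4), Pow(Add(y, 0), -1))) = Add(-8, Mul(Add(4, y), Pow(y, -1))) = Add(-8, Mul(Pow(y, -1), Add(4, y))))
Q = Rational(3, 185) (Q = Mul(Rational(-1, 5), Mul(Add(-4, 5), Pow(Add(Add(-7, Mul(4, Pow(-3, -1))), -4), -1))) = Mul(Rational(-1, 5), Mul(1, Pow(Add(Add(-7, Mul(4, Rational(-1, 3))), -4), -1))) = Mul(Rational(-1, 5), Mul(1, Pow(Add(Add(-7, Rational(-4, 3)), -4), -1))) = Mul(Rational(-1, 5), Mul(1, Pow(Add(Rational(-25, 3), -4), -1))) = Mul(Rational(-1, 5), Mul(1, Pow(Rational(-37, 3), -1))) = Mul(Rational(-1, 5), Mul(1, Rational(-3, 37))) = Mul(Rational(-1, 5), Rational(-3, 37)) = Rational(3, 185) ≈ 0.016216)
Mul(Mul(Function('M')(-3, Q), 4), 14) = Mul(Mul(0, 4), 14) = Mul(0, 14) = 0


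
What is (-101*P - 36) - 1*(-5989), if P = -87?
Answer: 14740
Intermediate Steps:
(-101*P - 36) - 1*(-5989) = (-101*(-87) - 36) - 1*(-5989) = (8787 - 36) + 5989 = 8751 + 5989 = 14740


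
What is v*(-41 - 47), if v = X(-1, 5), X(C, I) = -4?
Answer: 352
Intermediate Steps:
v = -4
v*(-41 - 47) = -4*(-41 - 47) = -4*(-88) = 352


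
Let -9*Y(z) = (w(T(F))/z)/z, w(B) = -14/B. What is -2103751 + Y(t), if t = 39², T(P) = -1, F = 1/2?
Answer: -43802134354733/20820969 ≈ -2.1038e+6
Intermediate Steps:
F = ½ ≈ 0.50000
t = 1521
Y(z) = -14/(9*z²) (Y(z) = -(-14/(-1))/z/(9*z) = -(-14*(-1))/z/(9*z) = -14/z/(9*z) = -14/(9*z²))
-2103751 + Y(t) = -2103751 - 14/9/1521² = -2103751 - 14/9*1/2313441 = -2103751 - 14/20820969 = -43802134354733/20820969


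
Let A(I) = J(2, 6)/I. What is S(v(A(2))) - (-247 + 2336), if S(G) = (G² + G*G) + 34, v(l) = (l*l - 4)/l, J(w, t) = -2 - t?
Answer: -2037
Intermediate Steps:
A(I) = -8/I (A(I) = (-2 - 1*6)/I = (-2 - 6)/I = -8/I)
v(l) = (-4 + l²)/l (v(l) = (l² - 4)/l = (-4 + l²)/l)
S(G) = 34 + 2*G² (S(G) = (G² + G²) + 34 = 2*G² + 34 = 34 + 2*G²)
S(v(A(2))) - (-247 + 2336) = (34 + 2*(-8/2 - 4/((-8/2)))²) - (-247 + 2336) = (34 + 2*(-8*½ - 4/((-8*½)))²) - 1*2089 = (34 + 2*(-4 - 4/(-4))²) - 2089 = (34 + 2*(-4 - 4*(-¼))²) - 2089 = (34 + 2*(-4 + 1)²) - 2089 = (34 + 2*(-3)²) - 2089 = (34 + 2*9) - 2089 = (34 + 18) - 2089 = 52 - 2089 = -2037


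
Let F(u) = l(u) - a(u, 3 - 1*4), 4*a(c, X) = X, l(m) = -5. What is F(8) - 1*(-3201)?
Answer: 12785/4 ≈ 3196.3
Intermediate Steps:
a(c, X) = X/4
F(u) = -19/4 (F(u) = -5 - (3 - 1*4)/4 = -5 - (3 - 4)/4 = -5 - (-1)/4 = -5 - 1*(-¼) = -5 + ¼ = -19/4)
F(8) - 1*(-3201) = -19/4 - 1*(-3201) = -19/4 + 3201 = 12785/4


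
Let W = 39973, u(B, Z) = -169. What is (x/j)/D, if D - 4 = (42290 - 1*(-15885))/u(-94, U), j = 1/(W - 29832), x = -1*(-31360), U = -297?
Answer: -4134282880/4423 ≈ -9.3472e+5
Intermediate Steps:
x = 31360
j = 1/10141 (j = 1/(39973 - 29832) = 1/10141 ≈ 9.8610e-5)
D = -4423/13 (D = 4 + (42290 - 1*(-15885))/(-169) = 4 + (42290 + 15885)*(-1/169) = 4 + 58175*(-1/169) = 4 - 4475/13 = -4423/13 ≈ -340.23)
(x/j)/D = (31360/(1/10141))/(-4423/13) = (31360*10141)*(-13/4423) = 318021760*(-13/4423) = -4134282880/4423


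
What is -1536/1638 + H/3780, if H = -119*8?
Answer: -14614/12285 ≈ -1.1896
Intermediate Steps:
H = -952
-1536/1638 + H/3780 = -1536/1638 - 952/3780 = -1536*1/1638 - 952*1/3780 = -256/273 - 34/135 = -14614/12285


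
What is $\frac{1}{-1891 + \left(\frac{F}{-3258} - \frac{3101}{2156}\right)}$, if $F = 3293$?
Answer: $- \frac{501732}{950003981} \approx -0.00052814$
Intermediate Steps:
$\frac{1}{-1891 + \left(\frac{F}{-3258} - \frac{3101}{2156}\right)} = \frac{1}{-1891 + \left(\frac{3293}{-3258} - \frac{3101}{2156}\right)} = \frac{1}{-1891 + \left(3293 \left(- \frac{1}{3258}\right) - \frac{443}{308}\right)} = \frac{1}{-1891 - \frac{1228769}{501732}} = \frac{1}{- \frac{950003981}{501732}} = - \frac{501732}{950003981}$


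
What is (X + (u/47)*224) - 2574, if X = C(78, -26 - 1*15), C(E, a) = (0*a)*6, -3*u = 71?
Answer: -378838/141 ≈ -2686.8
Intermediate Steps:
u = -71/3 (u = -⅓*71 = -71/3 ≈ -23.667)
C(E, a) = 0 (C(E, a) = 0*6 = 0)
X = 0
(X + (u/47)*224) - 2574 = (0 - 71/3/47*224) - 2574 = (0 - 71/3*1/47*224) - 2574 = (0 - 71/141*224) - 2574 = (0 - 15904/141) - 2574 = -15904/141 - 2574 = -378838/141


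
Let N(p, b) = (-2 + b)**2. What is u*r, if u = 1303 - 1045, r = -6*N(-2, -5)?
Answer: -75852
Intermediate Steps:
r = -294 (r = -6*(-2 - 5)**2 = -6*(-7)**2 = -6*49 = -294)
u = 258
u*r = 258*(-294) = -75852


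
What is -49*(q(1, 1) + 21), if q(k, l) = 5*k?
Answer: -1274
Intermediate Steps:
-49*(q(1, 1) + 21) = -49*(5*1 + 21) = -49*(5 + 21) = -49*26 = -1274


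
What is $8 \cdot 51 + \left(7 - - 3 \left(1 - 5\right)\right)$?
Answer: $403$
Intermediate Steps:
$8 \cdot 51 + \left(7 - - 3 \left(1 - 5\right)\right) = 408 + \left(7 - \left(-3\right) \left(-4\right)\right) = 408 + \left(7 - 12\right) = 408 - 5 = 403$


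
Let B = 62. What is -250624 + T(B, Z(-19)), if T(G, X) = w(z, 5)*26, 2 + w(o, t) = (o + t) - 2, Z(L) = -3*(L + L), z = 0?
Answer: -250598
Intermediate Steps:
Z(L) = -6*L
w(o, t) = -4 + o + t (w(o, t) = -2 + ((o + t) - 2) = -2 + (-2 + o + t) = -4 + o + t)
T(G, X) = 26 (T(G, X) = (-4 + 0 + 5)*26 = 1*26 = 26)
-250624 + T(B, Z(-19)) = -250624 + 26 = -250598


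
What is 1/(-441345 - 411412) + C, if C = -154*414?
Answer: -54368375293/852757 ≈ -63756.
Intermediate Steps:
C = -63756
1/(-441345 - 411412) + C = 1/(-441345 - 411412) - 63756 = 1/(-852757) - 63756 = -1/852757 - 63756 = -54368375293/852757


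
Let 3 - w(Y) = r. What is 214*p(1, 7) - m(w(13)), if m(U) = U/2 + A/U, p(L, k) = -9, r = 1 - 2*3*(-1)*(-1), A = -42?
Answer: -7699/4 ≈ -1924.8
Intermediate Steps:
r = -5 (r = 1 - (-6)*(-1) = 1 - 2*3 = 1 - 6 = -5)
w(Y) = 8 (w(Y) = 3 - 1*(-5) = 3 + 5 = 8)
m(U) = U/2 - 42/U
214*p(1, 7) - m(w(13)) = 214*(-9) - ((½)*8 - 42/8) = -1926 - (4 - 42*⅛) = -1926 - (4 - 21/4) = -1926 - 1*(-5/4) = -1926 + 5/4 = -7699/4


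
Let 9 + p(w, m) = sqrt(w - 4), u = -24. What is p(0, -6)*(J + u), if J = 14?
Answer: 90 - 20*I ≈ 90.0 - 20.0*I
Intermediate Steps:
p(w, m) = -9 + sqrt(-4 + w) (p(w, m) = -9 + sqrt(w - 4) = -9 + sqrt(-4 + w))
p(0, -6)*(J + u) = (-9 + sqrt(-4 + 0))*(14 - 24) = (-9 + sqrt(-4))*(-10) = (-9 + 2*I)*(-10) = 90 - 20*I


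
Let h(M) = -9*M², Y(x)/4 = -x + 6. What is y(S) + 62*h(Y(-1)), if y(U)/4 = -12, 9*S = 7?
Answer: -437520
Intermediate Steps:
S = 7/9 (S = (⅑)*7 = 7/9 ≈ 0.77778)
Y(x) = 24 - 4*x (Y(x) = 4*(-x + 6) = 4*(6 - x) = 24 - 4*x)
y(U) = -48 (y(U) = 4*(-12) = -48)
y(S) + 62*h(Y(-1)) = -48 + 62*(-9*(24 - 4*(-1))²) = -48 + 62*(-9*(24 + 4)²) = -48 + 62*(-9*28²) = -48 + 62*(-9*784) = -48 + 62*(-7056) = -48 - 437472 = -437520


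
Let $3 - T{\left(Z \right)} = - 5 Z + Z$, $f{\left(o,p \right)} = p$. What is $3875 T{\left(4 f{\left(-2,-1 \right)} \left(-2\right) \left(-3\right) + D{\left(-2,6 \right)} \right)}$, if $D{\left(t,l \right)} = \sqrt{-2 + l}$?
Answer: $-329375$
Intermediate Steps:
$T{\left(Z \right)} = 3 + 4 Z$ ($T{\left(Z \right)} = 3 - \left(- 5 Z + Z\right) = 3 - - 4 Z = 3 + 4 Z$)
$3875 T{\left(4 f{\left(-2,-1 \right)} \left(-2\right) \left(-3\right) + D{\left(-2,6 \right)} \right)} = 3875 \left(3 + 4 \left(4 \left(-1\right) \left(-2\right) \left(-3\right) + \sqrt{-2 + 6}\right)\right) = 3875 \left(3 + 4 \left(\left(-4\right) \left(-2\right) \left(-3\right) + \sqrt{4}\right)\right) = 3875 \left(3 + 4 \left(8 \left(-3\right) + 2\right)\right) = 3875 \left(3 + 4 \left(-24 + 2\right)\right) = 3875 \left(3 + 4 \left(-22\right)\right) = 3875 \left(3 - 88\right) = 3875 \left(-85\right) = -329375$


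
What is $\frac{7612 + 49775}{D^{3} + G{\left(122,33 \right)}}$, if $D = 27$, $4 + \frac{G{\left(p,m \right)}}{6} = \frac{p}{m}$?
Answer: $\frac{631257}{216493} \approx 2.9158$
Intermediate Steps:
$G{\left(p,m \right)} = -24 + \frac{6 p}{m}$ ($G{\left(p,m \right)} = -24 + 6 \frac{p}{m} = -24 + \frac{6 p}{m}$)
$\frac{7612 + 49775}{D^{3} + G{\left(122,33 \right)}} = \frac{7612 + 49775}{27^{3} - \left(24 - \frac{732}{33}\right)} = \frac{57387}{19683 - \left(24 - \frac{244}{11}\right)} = \frac{57387}{19683 + \left(-24 + \frac{244}{11}\right)} = \frac{57387}{19683 - \frac{20}{11}} = \frac{57387}{\frac{216493}{11}} = 57387 \cdot \frac{11}{216493} = \frac{631257}{216493}$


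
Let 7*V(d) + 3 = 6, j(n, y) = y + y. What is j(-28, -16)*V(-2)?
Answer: -96/7 ≈ -13.714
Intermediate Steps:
j(n, y) = 2*y
V(d) = 3/7 (V(d) = -3/7 + (1/7)*6 = -3/7 + 6/7 = 3/7)
j(-28, -16)*V(-2) = (2*(-16))*(3/7) = -32*3/7 = -96/7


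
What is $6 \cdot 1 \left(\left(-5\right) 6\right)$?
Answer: $-180$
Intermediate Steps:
$6 \cdot 1 \left(\left(-5\right) 6\right) = 6 \left(-30\right) = -180$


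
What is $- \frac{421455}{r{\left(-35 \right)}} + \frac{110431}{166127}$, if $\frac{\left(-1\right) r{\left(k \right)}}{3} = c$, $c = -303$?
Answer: $- \frac{23304891002}{50336481} \approx -462.98$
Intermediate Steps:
$r{\left(k \right)} = 909$ ($r{\left(k \right)} = \left(-3\right) \left(-303\right) = 909$)
$- \frac{421455}{r{\left(-35 \right)}} + \frac{110431}{166127} = - \frac{421455}{909} + \frac{110431}{166127} = \left(-421455\right) \frac{1}{909} + 110431 \cdot \frac{1}{166127} = - \frac{140485}{303} + \frac{110431}{166127} = - \frac{23304891002}{50336481}$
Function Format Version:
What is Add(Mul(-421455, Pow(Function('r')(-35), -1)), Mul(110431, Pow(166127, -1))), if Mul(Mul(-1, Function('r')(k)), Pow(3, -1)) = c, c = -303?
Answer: Rational(-23304891002, 50336481) ≈ -462.98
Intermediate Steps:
Function('r')(k) = 909 (Function('r')(k) = Mul(-3, -303) = 909)
Add(Mul(-421455, Pow(Function('r')(-35), -1)), Mul(110431, Pow(166127, -1))) = Add(Mul(-421455, Pow(909, -1)), Mul(110431, Pow(166127, -1))) = Add(Mul(-421455, Rational(1, 909)), Mul(110431, Rational(1, 166127))) = Add(Rational(-140485, 303), Rational(110431, 166127)) = Rational(-23304891002, 50336481)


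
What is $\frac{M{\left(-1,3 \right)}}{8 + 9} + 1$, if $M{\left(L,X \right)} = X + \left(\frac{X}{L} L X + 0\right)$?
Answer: $\frac{29}{17} \approx 1.7059$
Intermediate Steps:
$M{\left(L,X \right)} = X + X^{2}$ ($M{\left(L,X \right)} = X + \left(X X + 0\right) = X + \left(X^{2} + 0\right) = X + X^{2}$)
$\frac{M{\left(-1,3 \right)}}{8 + 9} + 1 = \frac{3 \left(1 + 3\right)}{8 + 9} + 1 = \frac{3 \cdot 4}{17} + 1 = \frac{1}{17} \cdot 12 + 1 = \frac{12}{17} + 1 = \frac{29}{17}$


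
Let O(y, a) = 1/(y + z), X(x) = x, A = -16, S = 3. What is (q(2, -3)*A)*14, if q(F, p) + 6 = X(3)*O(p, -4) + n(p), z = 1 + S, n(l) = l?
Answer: 1344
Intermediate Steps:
z = 4 (z = 1 + 3 = 4)
O(y, a) = 1/(4 + y) (O(y, a) = 1/(y + 4) = 1/(4 + y))
q(F, p) = -6 + p + 3/(4 + p) (q(F, p) = -6 + (3/(4 + p) + p) = -6 + (p + 3/(4 + p)) = -6 + p + 3/(4 + p))
(q(2, -3)*A)*14 = (((3 + (-6 - 3)*(4 - 3))/(4 - 3))*(-16))*14 = (((3 - 9*1)/1)*(-16))*14 = ((1*(3 - 9))*(-16))*14 = ((1*(-6))*(-16))*14 = -6*(-16)*14 = 96*14 = 1344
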